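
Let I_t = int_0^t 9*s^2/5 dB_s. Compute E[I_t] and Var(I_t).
E[I_t] = 0; Var(I_t) = 81*t^5/125

The Itô integral of a deterministic integrand f(s) has mean 0 because each increment f(s) * (B_{s+ds} - B_s) has mean 0. By the Itô isometry:
  Var( int_0^t f(s) dB_s ) = E[ (int_0^t f(s) dB_s)^2 ] = int_0^t f(s)^2 ds.
Here f(s) = 9*s^2/5, so f(s)^2 = 81*s^4/25. Integrate:
  int_0^t (81*s^4/25) ds = 81*t^5/125.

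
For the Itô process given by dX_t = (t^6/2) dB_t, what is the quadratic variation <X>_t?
<X>_t = t^13/52

For an Itô process dX_t = a(t) dt + b(t) dB_t, the quadratic variation is <X>_t = int_0^t b(s)^2 ds (the drift term does not contribute). Here b(s) = s^6/2, so
  b(s)^2 = s^12/4.
Integrating from 0 to t:
  <X>_t = int_0^t (s^12/4) ds = t^13/52.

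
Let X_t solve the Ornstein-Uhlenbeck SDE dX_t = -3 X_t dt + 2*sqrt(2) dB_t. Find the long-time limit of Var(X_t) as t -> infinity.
lim Var(X_t) = 4/3

The OU SDE dX = -theta X dt + sigma dB admits the integrating factor exp(theta t): d(exp(theta t) X_t) = sigma exp(theta t) dB_t. Integrating from 0 to t gives X_t = x_0 * exp(-theta t) + sigma * int_0^t exp(-theta (t-s)) dB_s for any initial x_0. The Itô integral has variance (by the Itô isometry) sigma^2 * int_0^t exp(-2 theta (t - s)) ds = sigma^2 * (1 - exp(-2 theta t)) / (2 theta), independent of x_0.
With theta = 3, sigma = 2*sqrt(2):
  Var(X_t) = (2*sqrt(2))^2 * (1 - exp(-2*3 t)) / (2 * 3) = 4/3 - 4*exp(-6*t)/3.
As t -> infinity, exp(-2*3 t) -> 0, so the stationary variance is sigma^2 / (2 theta) = 4/3.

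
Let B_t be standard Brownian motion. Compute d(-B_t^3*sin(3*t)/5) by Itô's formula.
d(-B_t^3*sin(3*t)/5) = (-3*B_t*(B_t^2*cos(3*t) + sin(3*t))/5) dt + (-3*B_t^2*sin(3*t)/5) dB_t

Itô's formula for f(t, x): d f(t, B_t) = (f_t + (1/2) f_xx) dt + f_x dB_t. Compute partials of f(t, x) = -x^3*sin(3*t)/5:
  f_t(t,x)  = -3*x^3*cos(3*t)/5
  f_x(t,x)  = -3*x^2*sin(3*t)/5
  f_xx(t,x) = -6*x*sin(3*t)/5
Assemble drift = f_t + (1/2) f_xx = -3*x*(x^2*cos(3*t) + sin(3*t))/5 and diffusion = f_x = -3*x^2*sin(3*t)/5. Substituting x = B_t:
  d(-B_t^3*sin(3*t)/5) = (-3*B_t*(B_t^2*cos(3*t) + sin(3*t))/5) dt + (-3*B_t^2*sin(3*t)/5) dB_t.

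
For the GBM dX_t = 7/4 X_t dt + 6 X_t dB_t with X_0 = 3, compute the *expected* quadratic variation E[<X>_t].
E[<X>_t] = 648*exp(79*t/2)/79 - 648/79

<X>_t = int_0^t (6 * X_s)^2 ds. Taking expectation inside the integral: E[<X>_t] = 6^2 * int_0^t E[X_s^2] ds. For GBM, E[X_s^2] = x_0^2 * exp((2 mu + sigma^2) s). Integrating:
  E[<X>_t] = 6^2 * 3^2 * (exp((2*(7/4) + 6^2) t) - 1) / (2*(7/4) + 6^2)
           = 6^2 * 3^2 * (exp((79/2) t) - 1) / (79/2) = 648*exp(79*t/2)/79 - 648/79.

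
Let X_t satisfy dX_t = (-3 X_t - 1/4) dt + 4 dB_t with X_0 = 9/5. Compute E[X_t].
E[X_t] = -1/12 + 113*exp(-3*t)/60

Taking expectations and using E[dB_t] = 0, the mean m(t) = E[X_t] satisfies the ODE m'(t) = a m(t) + b with m(0) = x_0. With a = -3, b = -1/4, x_0 = 9/5, the solution is
  m(t) = x_0 * exp(a t) + (b/a) * (exp(a t) - 1)
       = (9/5) * exp((-3) t) + ((-1/4)/(-3)) * (exp((-3) t) - 1)
       = -1/12 + 113*exp(-3*t)/60.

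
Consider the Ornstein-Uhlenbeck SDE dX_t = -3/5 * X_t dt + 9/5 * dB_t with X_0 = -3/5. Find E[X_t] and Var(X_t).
E[X_t] = -3*exp(-3*t/5)/5; Var(X_t) = 27/10 - 27*exp(-6*t/5)/10

The OU SDE dX = -theta X dt + sigma dB admits the integrating factor exp(theta t): d(exp(theta t) X_t) = sigma exp(theta t) dB_t. Integrating from 0 to t:
  X_t = x_0 * exp(-theta t) + sigma * int_0^t exp(-theta (t-s)) dB_s.
The Itô integral has mean 0 and (by the Itô isometry) variance sigma^2 * int_0^t exp(-2 theta (t - s)) ds = sigma^2 * (1 - exp(-2 theta t)) / (2 theta).
With theta = 3/5, sigma = 9/5, x_0 = -3/5:
  E[X_t] = -3/5 * exp(-3/5 t) = -3*exp(-3*t/5)/5
  Var(X_t) = (9/5)^2 * (1 - exp(-2*3/5 t)) / (2 * 3/5) = 27/10 - 27*exp(-6*t/5)/10.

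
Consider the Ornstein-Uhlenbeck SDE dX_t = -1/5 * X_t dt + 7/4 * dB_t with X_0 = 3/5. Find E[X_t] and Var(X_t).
E[X_t] = 3*exp(-t/5)/5; Var(X_t) = 245/32 - 245*exp(-2*t/5)/32

The OU SDE dX = -theta X dt + sigma dB admits the integrating factor exp(theta t): d(exp(theta t) X_t) = sigma exp(theta t) dB_t. Integrating from 0 to t:
  X_t = x_0 * exp(-theta t) + sigma * int_0^t exp(-theta (t-s)) dB_s.
The Itô integral has mean 0 and (by the Itô isometry) variance sigma^2 * int_0^t exp(-2 theta (t - s)) ds = sigma^2 * (1 - exp(-2 theta t)) / (2 theta).
With theta = 1/5, sigma = 7/4, x_0 = 3/5:
  E[X_t] = 3/5 * exp(-1/5 t) = 3*exp(-t/5)/5
  Var(X_t) = (7/4)^2 * (1 - exp(-2*1/5 t)) / (2 * 1/5) = 245/32 - 245*exp(-2*t/5)/32.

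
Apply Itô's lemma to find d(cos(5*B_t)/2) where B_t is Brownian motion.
d(cos(5*B_t)/2) = (-25*cos(5*B_t)/4) dt + (-5*sin(5*B_t)/2) dB_t

Itô's formula for f(B_t) gives d f(B_t) = f'(B_t) dB_t + (1/2) f''(B_t) dt. Compute derivatives of f(x) = cos(5*x)/2:
  f'(x)  = -5*sin(5*x)/2
  f''(x) = -25*cos(5*x)/2
Substitute x = B_t and multiply the f'' term by 1/2:
  drift     = (1/2) * (-25*cos(5*x)/2) evaluated at B_t = -25*cos(5*B_t)/4
  diffusion = (-5*sin(5*x)/2) evaluated at B_t = -5*sin(5*B_t)/2
Therefore d(cos(5*B_t)/2) = (-25*cos(5*B_t)/4) dt + (-5*sin(5*B_t)/2) dB_t.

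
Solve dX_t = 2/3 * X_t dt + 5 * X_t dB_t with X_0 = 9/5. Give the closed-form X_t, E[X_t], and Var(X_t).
X_t = 9/5 * exp((-71/6) t + (5) B_t); E[X_t] = 9*exp(2*t/3)/5; Var(X_t) = 81*(exp(25*t) - 1)*exp(4*t/3)/25

For GBM dX = mu X dt + sigma X dB with X_0 = x_0, apply Itô to Y = log X: dY = (mu - sigma^2/2) dt + sigma dB, so Y_t = log(x_0) + (mu - sigma^2/2) t + sigma B_t and hence X_t = x_0 * exp((mu - sigma^2/2) t + sigma B_t).
With mu = 2/3, sigma = 5, x_0 = 9/5, this gives:
  X_t = 9/5 * exp((-71/6) * t + (5) * B_t).
Since sigma*B_t ~ Normal(0, sigma^2 t), E[exp(sigma*B_t)] = exp(sigma^2 t / 2); so E[X_t] = x_0 * exp((mu - sigma^2/2) t) * exp(sigma^2 t / 2) = x_0 * exp(mu t) = 9*exp(2*t/3)/5.
Var(X_t) = E[X_t^2] - (E[X_t])^2 = x_0^2 * exp(2 mu t) * (exp(sigma^2 t) - 1) = 81*(exp(25*t) - 1)*exp(4*t/3)/25.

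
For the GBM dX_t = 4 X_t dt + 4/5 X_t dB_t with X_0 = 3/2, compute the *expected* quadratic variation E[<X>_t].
E[<X>_t] = exp(216*t/25)/6 - 1/6

<X>_t = int_0^t ((4/5) * X_s)^2 ds. Taking expectation inside the integral: E[<X>_t] = (4/5)^2 * int_0^t E[X_s^2] ds. For GBM, E[X_s^2] = x_0^2 * exp((2 mu + sigma^2) s). Integrating:
  E[<X>_t] = (4/5)^2 * (3/2)^2 * (exp((2*4 + (4/5)^2) t) - 1) / (2*4 + (4/5)^2)
           = (4/5)^2 * (3/2)^2 * (exp((216/25) t) - 1) / (216/25) = exp(216*t/25)/6 - 1/6.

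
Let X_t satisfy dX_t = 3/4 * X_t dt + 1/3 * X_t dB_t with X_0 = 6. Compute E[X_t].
E[X_t] = 6*exp(3*t/4)

For GBM dX = mu X dt + sigma X dB with X_0 = x_0, apply Itô to Y = log X: dY = (mu - sigma^2/2) dt + sigma dB, so Y_t = log(x_0) + (mu - sigma^2/2) t + sigma B_t and hence X_t = x_0 * exp((mu - sigma^2/2) t + sigma B_t).
With mu = 3/4, sigma = 1/3, x_0 = 6, this gives:
  X_t = 6 * exp((25/36) * t + (1/3) * B_t).
Since sigma*B_t ~ Normal(0, sigma^2 t), E[exp(sigma*B_t)] = exp(sigma^2 t / 2); so E[X_t] = x_0 * exp((mu - sigma^2/2) t) * exp(sigma^2 t / 2) = x_0 * exp(mu t) = 6*exp(3*t/4).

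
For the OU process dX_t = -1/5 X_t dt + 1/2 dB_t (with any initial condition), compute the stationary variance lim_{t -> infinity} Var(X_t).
lim Var(X_t) = 5/8

The OU SDE dX = -theta X dt + sigma dB admits the integrating factor exp(theta t): d(exp(theta t) X_t) = sigma exp(theta t) dB_t. Integrating from 0 to t gives X_t = x_0 * exp(-theta t) + sigma * int_0^t exp(-theta (t-s)) dB_s for any initial x_0. The Itô integral has variance (by the Itô isometry) sigma^2 * int_0^t exp(-2 theta (t - s)) ds = sigma^2 * (1 - exp(-2 theta t)) / (2 theta), independent of x_0.
With theta = 1/5, sigma = 1/2:
  Var(X_t) = (1/2)^2 * (1 - exp(-2*1/5 t)) / (2 * 1/5) = 5/8 - 5*exp(-2*t/5)/8.
As t -> infinity, exp(-2*1/5 t) -> 0, so the stationary variance is sigma^2 / (2 theta) = 5/8.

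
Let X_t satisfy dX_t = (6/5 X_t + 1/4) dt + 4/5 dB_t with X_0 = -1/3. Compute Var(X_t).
Var(X_t) = 4*exp(12*t/5)/15 - 4/15

The variance V(t) = Var(X_t) satisfies V'(t) = 2 a V(t) + c^2 with V(0) = 0 (drift coefficient is linear in X, diffusion is constant). With a = 6/5, c = 4/5, the solution is
  V(t) = (c^2 / (2 a)) * (exp(2 a t) - 1)
       = ((4/5)^2 / (2*(6/5))) * (exp((12/5) t) - 1)
       = 4*exp(12*t/5)/15 - 4/15.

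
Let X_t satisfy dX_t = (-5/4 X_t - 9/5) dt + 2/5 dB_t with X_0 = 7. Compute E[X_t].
E[X_t] = -36/25 + 211*exp(-5*t/4)/25

Taking expectations and using E[dB_t] = 0, the mean m(t) = E[X_t] satisfies the ODE m'(t) = a m(t) + b with m(0) = x_0. With a = -5/4, b = -9/5, x_0 = 7, the solution is
  m(t) = x_0 * exp(a t) + (b/a) * (exp(a t) - 1)
       = 7 * exp((-5/4) t) + ((-9/5)/(-5/4)) * (exp((-5/4) t) - 1)
       = -36/25 + 211*exp(-5*t/4)/25.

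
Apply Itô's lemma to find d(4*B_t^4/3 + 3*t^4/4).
d(4*B_t^4/3 + 3*t^4/4) = (8*B_t^2 + 3*t^3) dt + (16*B_t^3/3) dB_t

Itô's formula for f(t, x): d f(t, B_t) = (f_t + (1/2) f_xx) dt + f_x dB_t. Compute partials of f(t, x) = 3*t^4/4 + 4*x^4/3:
  f_t(t,x)  = 3*t^3
  f_x(t,x)  = 16*x^3/3
  f_xx(t,x) = 16*x^2
Assemble drift = f_t + (1/2) f_xx = 3*t^3 + 8*x^2 and diffusion = f_x = 16*x^3/3. Substituting x = B_t:
  d(4*B_t^4/3 + 3*t^4/4) = (8*B_t^2 + 3*t^3) dt + (16*B_t^3/3) dB_t.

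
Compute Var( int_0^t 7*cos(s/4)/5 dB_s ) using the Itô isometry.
Var = 49*t/50 + 49*sin(t/2)/25

The Itô integral of a deterministic integrand f(s) has mean 0 because each increment f(s) * (B_{s+ds} - B_s) has mean 0. By the Itô isometry:
  Var( int_0^t f(s) dB_s ) = E[ (int_0^t f(s) dB_s)^2 ] = int_0^t f(s)^2 ds.
Here f(s) = 7*cos(s/4)/5, so f(s)^2 = 49*cos(s/4)^2/25. Integrate:
  int_0^t (49*cos(s/4)^2/25) ds = 49*t/50 + 49*sin(t/2)/25.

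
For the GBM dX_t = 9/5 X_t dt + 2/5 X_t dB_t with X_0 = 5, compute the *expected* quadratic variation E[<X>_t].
E[<X>_t] = 50*exp(94*t/25)/47 - 50/47

<X>_t = int_0^t ((2/5) * X_s)^2 ds. Taking expectation inside the integral: E[<X>_t] = (2/5)^2 * int_0^t E[X_s^2] ds. For GBM, E[X_s^2] = x_0^2 * exp((2 mu + sigma^2) s). Integrating:
  E[<X>_t] = (2/5)^2 * 5^2 * (exp((2*(9/5) + (2/5)^2) t) - 1) / (2*(9/5) + (2/5)^2)
           = (2/5)^2 * 5^2 * (exp((94/25) t) - 1) / (94/25) = 50*exp(94*t/25)/47 - 50/47.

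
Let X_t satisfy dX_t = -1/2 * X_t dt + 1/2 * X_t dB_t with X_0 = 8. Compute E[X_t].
E[X_t] = 8*exp(-t/2)

For GBM dX = mu X dt + sigma X dB with X_0 = x_0, apply Itô to Y = log X: dY = (mu - sigma^2/2) dt + sigma dB, so Y_t = log(x_0) + (mu - sigma^2/2) t + sigma B_t and hence X_t = x_0 * exp((mu - sigma^2/2) t + sigma B_t).
With mu = -1/2, sigma = 1/2, x_0 = 8, this gives:
  X_t = 8 * exp((-5/8) * t + (1/2) * B_t).
Since sigma*B_t ~ Normal(0, sigma^2 t), E[exp(sigma*B_t)] = exp(sigma^2 t / 2); so E[X_t] = x_0 * exp((mu - sigma^2/2) t) * exp(sigma^2 t / 2) = x_0 * exp(mu t) = 8*exp(-t/2).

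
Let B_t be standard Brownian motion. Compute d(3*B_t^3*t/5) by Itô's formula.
d(3*B_t^3*t/5) = (3*B_t*(B_t^2 + 3*t)/5) dt + (9*B_t^2*t/5) dB_t

Itô's formula for f(t, x): d f(t, B_t) = (f_t + (1/2) f_xx) dt + f_x dB_t. Compute partials of f(t, x) = 3*t*x^3/5:
  f_t(t,x)  = 3*x^3/5
  f_x(t,x)  = 9*t*x^2/5
  f_xx(t,x) = 18*t*x/5
Assemble drift = f_t + (1/2) f_xx = 3*x*(3*t + x^2)/5 and diffusion = f_x = 9*t*x^2/5. Substituting x = B_t:
  d(3*B_t^3*t/5) = (3*B_t*(B_t^2 + 3*t)/5) dt + (9*B_t^2*t/5) dB_t.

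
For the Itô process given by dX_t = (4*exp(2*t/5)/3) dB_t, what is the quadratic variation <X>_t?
<X>_t = 20*exp(4*t/5)/9 - 20/9

For an Itô process dX_t = a(t) dt + b(t) dB_t, the quadratic variation is <X>_t = int_0^t b(s)^2 ds (the drift term does not contribute). Here b(s) = 4*exp(2*s/5)/3, so
  b(s)^2 = 16*exp(4*s/5)/9.
Integrating from 0 to t:
  <X>_t = int_0^t (16*exp(4*s/5)/9) ds = 20*exp(4*t/5)/9 - 20/9.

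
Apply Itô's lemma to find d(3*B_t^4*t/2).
d(3*B_t^4*t/2) = (3*B_t^2*(B_t^2 + 6*t)/2) dt + (6*B_t^3*t) dB_t

Itô's formula for f(t, x): d f(t, B_t) = (f_t + (1/2) f_xx) dt + f_x dB_t. Compute partials of f(t, x) = 3*t*x^4/2:
  f_t(t,x)  = 3*x^4/2
  f_x(t,x)  = 6*t*x^3
  f_xx(t,x) = 18*t*x^2
Assemble drift = f_t + (1/2) f_xx = 3*x^2*(6*t + x^2)/2 and diffusion = f_x = 6*t*x^3. Substituting x = B_t:
  d(3*B_t^4*t/2) = (3*B_t^2*(B_t^2 + 6*t)/2) dt + (6*B_t^3*t) dB_t.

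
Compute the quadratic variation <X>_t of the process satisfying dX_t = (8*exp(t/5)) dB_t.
<X>_t = 160*exp(2*t/5) - 160

For an Itô process dX_t = a(t) dt + b(t) dB_t, the quadratic variation is <X>_t = int_0^t b(s)^2 ds (the drift term does not contribute). Here b(s) = 8*exp(s/5), so
  b(s)^2 = 64*exp(2*s/5).
Integrating from 0 to t:
  <X>_t = int_0^t (64*exp(2*s/5)) ds = 160*exp(2*t/5) - 160.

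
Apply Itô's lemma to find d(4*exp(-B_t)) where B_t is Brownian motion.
d(4*exp(-B_t)) = (2*exp(-B_t)) dt + (-4*exp(-B_t)) dB_t

Itô's formula for f(B_t) gives d f(B_t) = f'(B_t) dB_t + (1/2) f''(B_t) dt. Compute derivatives of f(x) = 4*exp(-x):
  f'(x)  = -4*exp(-x)
  f''(x) = 4*exp(-x)
Substitute x = B_t and multiply the f'' term by 1/2:
  drift     = (1/2) * (4*exp(-x)) evaluated at B_t = 2*exp(-B_t)
  diffusion = (-4*exp(-x)) evaluated at B_t = -4*exp(-B_t)
Therefore d(4*exp(-B_t)) = (2*exp(-B_t)) dt + (-4*exp(-B_t)) dB_t.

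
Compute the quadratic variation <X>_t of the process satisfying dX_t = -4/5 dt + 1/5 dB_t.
<X>_t = t/25

For an Itô process dX_t = a(t) dt + b(t) dB_t, the quadratic variation is <X>_t = int_0^t b(s)^2 ds (the drift term does not contribute). Here b(s) = 1/5, so
  b(s)^2 = 1/25.
Integrating from 0 to t:
  <X>_t = int_0^t (1/25) ds = t/25.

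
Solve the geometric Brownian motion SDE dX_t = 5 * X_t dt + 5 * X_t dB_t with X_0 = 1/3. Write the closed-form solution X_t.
X_t = 1/3 * exp((-15/2) * t + (5) * B_t)

For GBM dX = mu X dt + sigma X dB with X_0 = x_0, apply Itô to Y = log X: dY = (mu - sigma^2/2) dt + sigma dB, so Y_t = log(x_0) + (mu - sigma^2/2) t + sigma B_t and hence X_t = x_0 * exp((mu - sigma^2/2) t + sigma B_t).
With mu = 5, sigma = 5, x_0 = 1/3, this gives:
  X_t = 1/3 * exp((-15/2) * t + (5) * B_t).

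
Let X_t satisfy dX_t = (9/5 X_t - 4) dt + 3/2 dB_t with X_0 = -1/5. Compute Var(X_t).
Var(X_t) = 5*exp(18*t/5)/8 - 5/8

The variance V(t) = Var(X_t) satisfies V'(t) = 2 a V(t) + c^2 with V(0) = 0 (drift coefficient is linear in X, diffusion is constant). With a = 9/5, c = 3/2, the solution is
  V(t) = (c^2 / (2 a)) * (exp(2 a t) - 1)
       = ((3/2)^2 / (2*(9/5))) * (exp((18/5) t) - 1)
       = 5*exp(18*t/5)/8 - 5/8.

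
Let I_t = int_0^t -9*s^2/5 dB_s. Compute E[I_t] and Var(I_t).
E[I_t] = 0; Var(I_t) = 81*t^5/125

The Itô integral of a deterministic integrand f(s) has mean 0 because each increment f(s) * (B_{s+ds} - B_s) has mean 0. By the Itô isometry:
  Var( int_0^t f(s) dB_s ) = E[ (int_0^t f(s) dB_s)^2 ] = int_0^t f(s)^2 ds.
Here f(s) = -9*s^2/5, so f(s)^2 = 81*s^4/25. Integrate:
  int_0^t (81*s^4/25) ds = 81*t^5/125.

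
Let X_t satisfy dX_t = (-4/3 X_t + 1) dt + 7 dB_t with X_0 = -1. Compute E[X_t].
E[X_t] = 3/4 - 7*exp(-4*t/3)/4

Taking expectations and using E[dB_t] = 0, the mean m(t) = E[X_t] satisfies the ODE m'(t) = a m(t) + b with m(0) = x_0. With a = -4/3, b = 1, x_0 = -1, the solution is
  m(t) = x_0 * exp(a t) + (b/a) * (exp(a t) - 1)
       = (-1) * exp((-4/3) t) + (1/(-4/3)) * (exp((-4/3) t) - 1)
       = 3/4 - 7*exp(-4*t/3)/4.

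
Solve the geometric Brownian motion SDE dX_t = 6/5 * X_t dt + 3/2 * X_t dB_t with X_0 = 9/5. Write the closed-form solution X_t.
X_t = 9/5 * exp((3/40) * t + (3/2) * B_t)

For GBM dX = mu X dt + sigma X dB with X_0 = x_0, apply Itô to Y = log X: dY = (mu - sigma^2/2) dt + sigma dB, so Y_t = log(x_0) + (mu - sigma^2/2) t + sigma B_t and hence X_t = x_0 * exp((mu - sigma^2/2) t + sigma B_t).
With mu = 6/5, sigma = 3/2, x_0 = 9/5, this gives:
  X_t = 9/5 * exp((3/40) * t + (3/2) * B_t).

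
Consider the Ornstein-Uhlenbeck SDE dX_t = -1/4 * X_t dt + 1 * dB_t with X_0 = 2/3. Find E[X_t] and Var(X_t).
E[X_t] = 2*exp(-t/4)/3; Var(X_t) = 2 - 2*exp(-t/2)

The OU SDE dX = -theta X dt + sigma dB admits the integrating factor exp(theta t): d(exp(theta t) X_t) = sigma exp(theta t) dB_t. Integrating from 0 to t:
  X_t = x_0 * exp(-theta t) + sigma * int_0^t exp(-theta (t-s)) dB_s.
The Itô integral has mean 0 and (by the Itô isometry) variance sigma^2 * int_0^t exp(-2 theta (t - s)) ds = sigma^2 * (1 - exp(-2 theta t)) / (2 theta).
With theta = 1/4, sigma = 1, x_0 = 2/3:
  E[X_t] = 2/3 * exp(-1/4 t) = 2*exp(-t/4)/3
  Var(X_t) = (1)^2 * (1 - exp(-2*1/4 t)) / (2 * 1/4) = 2 - 2*exp(-t/2).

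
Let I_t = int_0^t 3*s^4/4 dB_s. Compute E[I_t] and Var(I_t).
E[I_t] = 0; Var(I_t) = t^9/16

The Itô integral of a deterministic integrand f(s) has mean 0 because each increment f(s) * (B_{s+ds} - B_s) has mean 0. By the Itô isometry:
  Var( int_0^t f(s) dB_s ) = E[ (int_0^t f(s) dB_s)^2 ] = int_0^t f(s)^2 ds.
Here f(s) = 3*s^4/4, so f(s)^2 = 9*s^8/16. Integrate:
  int_0^t (9*s^8/16) ds = t^9/16.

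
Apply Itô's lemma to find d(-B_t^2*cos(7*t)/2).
d(-B_t^2*cos(7*t)/2) = (7*B_t^2*sin(7*t)/2 - cos(7*t)/2) dt + (-B_t*cos(7*t)) dB_t

Itô's formula for f(t, x): d f(t, B_t) = (f_t + (1/2) f_xx) dt + f_x dB_t. Compute partials of f(t, x) = -x^2*cos(7*t)/2:
  f_t(t,x)  = 7*x^2*sin(7*t)/2
  f_x(t,x)  = -x*cos(7*t)
  f_xx(t,x) = -cos(7*t)
Assemble drift = f_t + (1/2) f_xx = 7*x^2*sin(7*t)/2 - cos(7*t)/2 and diffusion = f_x = -x*cos(7*t). Substituting x = B_t:
  d(-B_t^2*cos(7*t)/2) = (7*B_t^2*sin(7*t)/2 - cos(7*t)/2) dt + (-B_t*cos(7*t)) dB_t.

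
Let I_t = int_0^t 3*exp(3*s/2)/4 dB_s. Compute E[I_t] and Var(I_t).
E[I_t] = 0; Var(I_t) = 3*exp(3*t)/16 - 3/16

The Itô integral of a deterministic integrand f(s) has mean 0 because each increment f(s) * (B_{s+ds} - B_s) has mean 0. By the Itô isometry:
  Var( int_0^t f(s) dB_s ) = E[ (int_0^t f(s) dB_s)^2 ] = int_0^t f(s)^2 ds.
Here f(s) = 3*exp(3*s/2)/4, so f(s)^2 = 9*exp(3*s)/16. Integrate:
  int_0^t (9*exp(3*s)/16) ds = 3*exp(3*t)/16 - 3/16.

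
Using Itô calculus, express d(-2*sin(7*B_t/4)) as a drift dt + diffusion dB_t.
d(-2*sin(7*B_t/4)) = (49*sin(7*B_t/4)/16) dt + (-7*cos(7*B_t/4)/2) dB_t

Itô's formula for f(B_t) gives d f(B_t) = f'(B_t) dB_t + (1/2) f''(B_t) dt. Compute derivatives of f(x) = -2*sin(7*x/4):
  f'(x)  = -7*cos(7*x/4)/2
  f''(x) = 49*sin(7*x/4)/8
Substitute x = B_t and multiply the f'' term by 1/2:
  drift     = (1/2) * (49*sin(7*x/4)/8) evaluated at B_t = 49*sin(7*B_t/4)/16
  diffusion = (-7*cos(7*x/4)/2) evaluated at B_t = -7*cos(7*B_t/4)/2
Therefore d(-2*sin(7*B_t/4)) = (49*sin(7*B_t/4)/16) dt + (-7*cos(7*B_t/4)/2) dB_t.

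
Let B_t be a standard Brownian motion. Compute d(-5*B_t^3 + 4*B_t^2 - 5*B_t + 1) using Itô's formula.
d(-5*B_t^3 + 4*B_t^2 - 5*B_t + 1) = (4 - 15*B_t) dt + (-15*B_t^2 + 8*B_t - 5) dB_t

Itô's formula for f(B_t) gives d f(B_t) = f'(B_t) dB_t + (1/2) f''(B_t) dt. Compute derivatives of f(x) = -5*x^3 + 4*x^2 - 5*x + 1:
  f'(x)  = -15*x^2 + 8*x - 5
  f''(x) = 8 - 30*x
Substitute x = B_t and multiply the f'' term by 1/2:
  drift     = (1/2) * (8 - 30*x) evaluated at B_t = 4 - 15*B_t
  diffusion = (-15*x^2 + 8*x - 5) evaluated at B_t = -15*B_t^2 + 8*B_t - 5
Therefore d(-5*B_t^3 + 4*B_t^2 - 5*B_t + 1) = (4 - 15*B_t) dt + (-15*B_t^2 + 8*B_t - 5) dB_t.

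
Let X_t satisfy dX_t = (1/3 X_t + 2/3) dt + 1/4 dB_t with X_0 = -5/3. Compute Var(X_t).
Var(X_t) = 3*exp(2*t/3)/32 - 3/32

The variance V(t) = Var(X_t) satisfies V'(t) = 2 a V(t) + c^2 with V(0) = 0 (drift coefficient is linear in X, diffusion is constant). With a = 1/3, c = 1/4, the solution is
  V(t) = (c^2 / (2 a)) * (exp(2 a t) - 1)
       = ((1/4)^2 / (2*(1/3))) * (exp((2/3) t) - 1)
       = 3*exp(2*t/3)/32 - 3/32.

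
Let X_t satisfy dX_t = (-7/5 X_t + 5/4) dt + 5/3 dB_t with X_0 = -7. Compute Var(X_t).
Var(X_t) = 125/126 - 125*exp(-14*t/5)/126

The variance V(t) = Var(X_t) satisfies V'(t) = 2 a V(t) + c^2 with V(0) = 0 (drift coefficient is linear in X, diffusion is constant). With a = -7/5, c = 5/3, the solution is
  V(t) = (c^2 / (2 a)) * (exp(2 a t) - 1)
       = ((5/3)^2 / (2*(-7/5))) * (exp((-14/5) t) - 1)
       = 125/126 - 125*exp(-14*t/5)/126.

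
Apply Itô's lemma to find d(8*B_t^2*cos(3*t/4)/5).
d(8*B_t^2*cos(3*t/4)/5) = (-6*B_t^2*sin(3*t/4)/5 + 8*cos(3*t/4)/5) dt + (16*B_t*cos(3*t/4)/5) dB_t

Itô's formula for f(t, x): d f(t, B_t) = (f_t + (1/2) f_xx) dt + f_x dB_t. Compute partials of f(t, x) = 8*x^2*cos(3*t/4)/5:
  f_t(t,x)  = -6*x^2*sin(3*t/4)/5
  f_x(t,x)  = 16*x*cos(3*t/4)/5
  f_xx(t,x) = 16*cos(3*t/4)/5
Assemble drift = f_t + (1/2) f_xx = -6*x^2*sin(3*t/4)/5 + 8*cos(3*t/4)/5 and diffusion = f_x = 16*x*cos(3*t/4)/5. Substituting x = B_t:
  d(8*B_t^2*cos(3*t/4)/5) = (-6*B_t^2*sin(3*t/4)/5 + 8*cos(3*t/4)/5) dt + (16*B_t*cos(3*t/4)/5) dB_t.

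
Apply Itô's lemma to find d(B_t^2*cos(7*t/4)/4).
d(B_t^2*cos(7*t/4)/4) = (-7*B_t^2*sin(7*t/4)/16 + cos(7*t/4)/4) dt + (B_t*cos(7*t/4)/2) dB_t

Itô's formula for f(t, x): d f(t, B_t) = (f_t + (1/2) f_xx) dt + f_x dB_t. Compute partials of f(t, x) = x^2*cos(7*t/4)/4:
  f_t(t,x)  = -7*x^2*sin(7*t/4)/16
  f_x(t,x)  = x*cos(7*t/4)/2
  f_xx(t,x) = cos(7*t/4)/2
Assemble drift = f_t + (1/2) f_xx = -7*x^2*sin(7*t/4)/16 + cos(7*t/4)/4 and diffusion = f_x = x*cos(7*t/4)/2. Substituting x = B_t:
  d(B_t^2*cos(7*t/4)/4) = (-7*B_t^2*sin(7*t/4)/16 + cos(7*t/4)/4) dt + (B_t*cos(7*t/4)/2) dB_t.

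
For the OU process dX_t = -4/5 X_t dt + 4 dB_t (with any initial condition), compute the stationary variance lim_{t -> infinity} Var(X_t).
lim Var(X_t) = 10

The OU SDE dX = -theta X dt + sigma dB admits the integrating factor exp(theta t): d(exp(theta t) X_t) = sigma exp(theta t) dB_t. Integrating from 0 to t gives X_t = x_0 * exp(-theta t) + sigma * int_0^t exp(-theta (t-s)) dB_s for any initial x_0. The Itô integral has variance (by the Itô isometry) sigma^2 * int_0^t exp(-2 theta (t - s)) ds = sigma^2 * (1 - exp(-2 theta t)) / (2 theta), independent of x_0.
With theta = 4/5, sigma = 4:
  Var(X_t) = (4)^2 * (1 - exp(-2*4/5 t)) / (2 * 4/5) = 10 - 10*exp(-8*t/5).
As t -> infinity, exp(-2*4/5 t) -> 0, so the stationary variance is sigma^2 / (2 theta) = 10.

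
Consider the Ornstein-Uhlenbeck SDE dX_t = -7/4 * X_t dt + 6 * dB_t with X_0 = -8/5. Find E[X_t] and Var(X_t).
E[X_t] = -8*exp(-7*t/4)/5; Var(X_t) = 72/7 - 72*exp(-7*t/2)/7

The OU SDE dX = -theta X dt + sigma dB admits the integrating factor exp(theta t): d(exp(theta t) X_t) = sigma exp(theta t) dB_t. Integrating from 0 to t:
  X_t = x_0 * exp(-theta t) + sigma * int_0^t exp(-theta (t-s)) dB_s.
The Itô integral has mean 0 and (by the Itô isometry) variance sigma^2 * int_0^t exp(-2 theta (t - s)) ds = sigma^2 * (1 - exp(-2 theta t)) / (2 theta).
With theta = 7/4, sigma = 6, x_0 = -8/5:
  E[X_t] = -8/5 * exp(-7/4 t) = -8*exp(-7*t/4)/5
  Var(X_t) = (6)^2 * (1 - exp(-2*7/4 t)) / (2 * 7/4) = 72/7 - 72*exp(-7*t/2)/7.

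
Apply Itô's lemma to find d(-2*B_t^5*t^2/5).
d(-2*B_t^5*t^2/5) = (4*B_t^3*t*(-B_t^2 - 5*t)/5) dt + (-2*B_t^4*t^2) dB_t

Itô's formula for f(t, x): d f(t, B_t) = (f_t + (1/2) f_xx) dt + f_x dB_t. Compute partials of f(t, x) = -2*t^2*x^5/5:
  f_t(t,x)  = -4*t*x^5/5
  f_x(t,x)  = -2*t^2*x^4
  f_xx(t,x) = -8*t^2*x^3
Assemble drift = f_t + (1/2) f_xx = 4*t*x^3*(-5*t - x^2)/5 and diffusion = f_x = -2*t^2*x^4. Substituting x = B_t:
  d(-2*B_t^5*t^2/5) = (4*B_t^3*t*(-B_t^2 - 5*t)/5) dt + (-2*B_t^4*t^2) dB_t.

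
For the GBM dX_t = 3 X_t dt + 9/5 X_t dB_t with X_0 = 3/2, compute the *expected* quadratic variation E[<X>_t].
E[<X>_t] = 243*exp(231*t/25)/308 - 243/308

<X>_t = int_0^t ((9/5) * X_s)^2 ds. Taking expectation inside the integral: E[<X>_t] = (9/5)^2 * int_0^t E[X_s^2] ds. For GBM, E[X_s^2] = x_0^2 * exp((2 mu + sigma^2) s). Integrating:
  E[<X>_t] = (9/5)^2 * (3/2)^2 * (exp((2*3 + (9/5)^2) t) - 1) / (2*3 + (9/5)^2)
           = (9/5)^2 * (3/2)^2 * (exp((231/25) t) - 1) / (231/25) = 243*exp(231*t/25)/308 - 243/308.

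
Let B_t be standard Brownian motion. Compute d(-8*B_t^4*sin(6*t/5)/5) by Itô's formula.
d(-8*B_t^4*sin(6*t/5)/5) = (-48*B_t^2*(B_t^2*cos(6*t/5) + 5*sin(6*t/5))/25) dt + (-32*B_t^3*sin(6*t/5)/5) dB_t

Itô's formula for f(t, x): d f(t, B_t) = (f_t + (1/2) f_xx) dt + f_x dB_t. Compute partials of f(t, x) = -8*x^4*sin(6*t/5)/5:
  f_t(t,x)  = -48*x^4*cos(6*t/5)/25
  f_x(t,x)  = -32*x^3*sin(6*t/5)/5
  f_xx(t,x) = -96*x^2*sin(6*t/5)/5
Assemble drift = f_t + (1/2) f_xx = -48*x^2*(x^2*cos(6*t/5) + 5*sin(6*t/5))/25 and diffusion = f_x = -32*x^3*sin(6*t/5)/5. Substituting x = B_t:
  d(-8*B_t^4*sin(6*t/5)/5) = (-48*B_t^2*(B_t^2*cos(6*t/5) + 5*sin(6*t/5))/25) dt + (-32*B_t^3*sin(6*t/5)/5) dB_t.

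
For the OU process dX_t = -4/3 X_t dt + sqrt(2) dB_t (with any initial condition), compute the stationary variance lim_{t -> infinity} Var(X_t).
lim Var(X_t) = 3/4

The OU SDE dX = -theta X dt + sigma dB admits the integrating factor exp(theta t): d(exp(theta t) X_t) = sigma exp(theta t) dB_t. Integrating from 0 to t gives X_t = x_0 * exp(-theta t) + sigma * int_0^t exp(-theta (t-s)) dB_s for any initial x_0. The Itô integral has variance (by the Itô isometry) sigma^2 * int_0^t exp(-2 theta (t - s)) ds = sigma^2 * (1 - exp(-2 theta t)) / (2 theta), independent of x_0.
With theta = 4/3, sigma = sqrt(2):
  Var(X_t) = (sqrt(2))^2 * (1 - exp(-2*4/3 t)) / (2 * 4/3) = 3/4 - 3*exp(-8*t/3)/4.
As t -> infinity, exp(-2*4/3 t) -> 0, so the stationary variance is sigma^2 / (2 theta) = 3/4.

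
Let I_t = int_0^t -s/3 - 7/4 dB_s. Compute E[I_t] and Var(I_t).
E[I_t] = 0; Var(I_t) = t*(16*t^2 + 252*t + 1323)/432

The Itô integral of a deterministic integrand f(s) has mean 0 because each increment f(s) * (B_{s+ds} - B_s) has mean 0. By the Itô isometry:
  Var( int_0^t f(s) dB_s ) = E[ (int_0^t f(s) dB_s)^2 ] = int_0^t f(s)^2 ds.
Here f(s) = -s/3 - 7/4, so f(s)^2 = (4*s + 21)^2/144. Integrate:
  int_0^t ((4*s + 21)^2/144) ds = t*(16*t^2 + 252*t + 1323)/432.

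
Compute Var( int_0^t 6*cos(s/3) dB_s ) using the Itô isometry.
Var = 18*t + 27*sin(2*t/3)

The Itô integral of a deterministic integrand f(s) has mean 0 because each increment f(s) * (B_{s+ds} - B_s) has mean 0. By the Itô isometry:
  Var( int_0^t f(s) dB_s ) = E[ (int_0^t f(s) dB_s)^2 ] = int_0^t f(s)^2 ds.
Here f(s) = 6*cos(s/3), so f(s)^2 = 36*cos(s/3)^2. Integrate:
  int_0^t (36*cos(s/3)^2) ds = 18*t + 27*sin(2*t/3).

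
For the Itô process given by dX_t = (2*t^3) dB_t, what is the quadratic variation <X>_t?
<X>_t = 4*t^7/7

For an Itô process dX_t = a(t) dt + b(t) dB_t, the quadratic variation is <X>_t = int_0^t b(s)^2 ds (the drift term does not contribute). Here b(s) = 2*s^3, so
  b(s)^2 = 4*s^6.
Integrating from 0 to t:
  <X>_t = int_0^t (4*s^6) ds = 4*t^7/7.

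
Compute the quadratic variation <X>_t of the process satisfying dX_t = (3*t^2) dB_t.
<X>_t = 9*t^5/5

For an Itô process dX_t = a(t) dt + b(t) dB_t, the quadratic variation is <X>_t = int_0^t b(s)^2 ds (the drift term does not contribute). Here b(s) = 3*s^2, so
  b(s)^2 = 9*s^4.
Integrating from 0 to t:
  <X>_t = int_0^t (9*s^4) ds = 9*t^5/5.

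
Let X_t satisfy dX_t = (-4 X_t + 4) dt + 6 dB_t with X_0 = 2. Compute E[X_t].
E[X_t] = 1 + exp(-4*t)

Taking expectations and using E[dB_t] = 0, the mean m(t) = E[X_t] satisfies the ODE m'(t) = a m(t) + b with m(0) = x_0. With a = -4, b = 4, x_0 = 2, the solution is
  m(t) = x_0 * exp(a t) + (b/a) * (exp(a t) - 1)
       = 2 * exp((-4) t) + (4/(-4)) * (exp((-4) t) - 1)
       = 1 + exp(-4*t).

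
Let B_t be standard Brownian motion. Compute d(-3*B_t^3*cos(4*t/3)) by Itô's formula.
d(-3*B_t^3*cos(4*t/3)) = (B_t*(4*B_t^2*sin(4*t/3) - 9*cos(4*t/3))) dt + (-9*B_t^2*cos(4*t/3)) dB_t

Itô's formula for f(t, x): d f(t, B_t) = (f_t + (1/2) f_xx) dt + f_x dB_t. Compute partials of f(t, x) = -3*x^3*cos(4*t/3):
  f_t(t,x)  = 4*x^3*sin(4*t/3)
  f_x(t,x)  = -9*x^2*cos(4*t/3)
  f_xx(t,x) = -18*x*cos(4*t/3)
Assemble drift = f_t + (1/2) f_xx = x*(4*x^2*sin(4*t/3) - 9*cos(4*t/3)) and diffusion = f_x = -9*x^2*cos(4*t/3). Substituting x = B_t:
  d(-3*B_t^3*cos(4*t/3)) = (B_t*(4*B_t^2*sin(4*t/3) - 9*cos(4*t/3))) dt + (-9*B_t^2*cos(4*t/3)) dB_t.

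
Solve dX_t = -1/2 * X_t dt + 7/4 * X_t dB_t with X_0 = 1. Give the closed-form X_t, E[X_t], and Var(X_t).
X_t = 1 * exp((-65/32) t + (7/4) B_t); E[X_t] = exp(-t/2); Var(X_t) = (exp(49*t/16) - 1)*exp(-t)

For GBM dX = mu X dt + sigma X dB with X_0 = x_0, apply Itô to Y = log X: dY = (mu - sigma^2/2) dt + sigma dB, so Y_t = log(x_0) + (mu - sigma^2/2) t + sigma B_t and hence X_t = x_0 * exp((mu - sigma^2/2) t + sigma B_t).
With mu = -1/2, sigma = 7/4, x_0 = 1, this gives:
  X_t = 1 * exp((-65/32) * t + (7/4) * B_t).
Since sigma*B_t ~ Normal(0, sigma^2 t), E[exp(sigma*B_t)] = exp(sigma^2 t / 2); so E[X_t] = x_0 * exp((mu - sigma^2/2) t) * exp(sigma^2 t / 2) = x_0 * exp(mu t) = exp(-t/2).
Var(X_t) = E[X_t^2] - (E[X_t])^2 = x_0^2 * exp(2 mu t) * (exp(sigma^2 t) - 1) = (exp(49*t/16) - 1)*exp(-t).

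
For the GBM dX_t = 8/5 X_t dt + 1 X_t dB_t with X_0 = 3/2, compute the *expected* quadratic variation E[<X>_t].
E[<X>_t] = 15*exp(21*t/5)/28 - 15/28

<X>_t = int_0^t (1 * X_s)^2 ds. Taking expectation inside the integral: E[<X>_t] = 1^2 * int_0^t E[X_s^2] ds. For GBM, E[X_s^2] = x_0^2 * exp((2 mu + sigma^2) s). Integrating:
  E[<X>_t] = 1^2 * (3/2)^2 * (exp((2*(8/5) + 1^2) t) - 1) / (2*(8/5) + 1^2)
           = 1^2 * (3/2)^2 * (exp((21/5) t) - 1) / (21/5) = 15*exp(21*t/5)/28 - 15/28.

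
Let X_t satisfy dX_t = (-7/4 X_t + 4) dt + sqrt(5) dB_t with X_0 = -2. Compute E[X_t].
E[X_t] = 16/7 - 30*exp(-7*t/4)/7

Taking expectations and using E[dB_t] = 0, the mean m(t) = E[X_t] satisfies the ODE m'(t) = a m(t) + b with m(0) = x_0. With a = -7/4, b = 4, x_0 = -2, the solution is
  m(t) = x_0 * exp(a t) + (b/a) * (exp(a t) - 1)
       = (-2) * exp((-7/4) t) + (4/(-7/4)) * (exp((-7/4) t) - 1)
       = 16/7 - 30*exp(-7*t/4)/7.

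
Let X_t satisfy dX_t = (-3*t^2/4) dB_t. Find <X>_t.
<X>_t = 9*t^5/80

For an Itô process dX_t = a(t) dt + b(t) dB_t, the quadratic variation is <X>_t = int_0^t b(s)^2 ds (the drift term does not contribute). Here b(s) = -3*s^2/4, so
  b(s)^2 = 9*s^4/16.
Integrating from 0 to t:
  <X>_t = int_0^t (9*s^4/16) ds = 9*t^5/80.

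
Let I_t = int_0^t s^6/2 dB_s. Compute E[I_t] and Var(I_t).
E[I_t] = 0; Var(I_t) = t^13/52

The Itô integral of a deterministic integrand f(s) has mean 0 because each increment f(s) * (B_{s+ds} - B_s) has mean 0. By the Itô isometry:
  Var( int_0^t f(s) dB_s ) = E[ (int_0^t f(s) dB_s)^2 ] = int_0^t f(s)^2 ds.
Here f(s) = s^6/2, so f(s)^2 = s^12/4. Integrate:
  int_0^t (s^12/4) ds = t^13/52.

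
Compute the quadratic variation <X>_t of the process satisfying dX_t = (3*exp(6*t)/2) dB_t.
<X>_t = 3*exp(12*t)/16 - 3/16

For an Itô process dX_t = a(t) dt + b(t) dB_t, the quadratic variation is <X>_t = int_0^t b(s)^2 ds (the drift term does not contribute). Here b(s) = 3*exp(6*s)/2, so
  b(s)^2 = 9*exp(12*s)/4.
Integrating from 0 to t:
  <X>_t = int_0^t (9*exp(12*s)/4) ds = 3*exp(12*t)/16 - 3/16.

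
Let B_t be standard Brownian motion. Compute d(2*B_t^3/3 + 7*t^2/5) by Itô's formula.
d(2*B_t^3/3 + 7*t^2/5) = (2*B_t + 14*t/5) dt + (2*B_t^2) dB_t

Itô's formula for f(t, x): d f(t, B_t) = (f_t + (1/2) f_xx) dt + f_x dB_t. Compute partials of f(t, x) = 7*t^2/5 + 2*x^3/3:
  f_t(t,x)  = 14*t/5
  f_x(t,x)  = 2*x^2
  f_xx(t,x) = 4*x
Assemble drift = f_t + (1/2) f_xx = 14*t/5 + 2*x and diffusion = f_x = 2*x^2. Substituting x = B_t:
  d(2*B_t^3/3 + 7*t^2/5) = (2*B_t + 14*t/5) dt + (2*B_t^2) dB_t.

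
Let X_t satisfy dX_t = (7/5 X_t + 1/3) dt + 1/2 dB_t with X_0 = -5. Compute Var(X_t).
Var(X_t) = 5*exp(14*t/5)/56 - 5/56

The variance V(t) = Var(X_t) satisfies V'(t) = 2 a V(t) + c^2 with V(0) = 0 (drift coefficient is linear in X, diffusion is constant). With a = 7/5, c = 1/2, the solution is
  V(t) = (c^2 / (2 a)) * (exp(2 a t) - 1)
       = ((1/2)^2 / (2*(7/5))) * (exp((14/5) t) - 1)
       = 5*exp(14*t/5)/56 - 5/56.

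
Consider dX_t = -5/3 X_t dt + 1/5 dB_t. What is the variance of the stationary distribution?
lim Var(X_t) = 3/250

The OU SDE dX = -theta X dt + sigma dB admits the integrating factor exp(theta t): d(exp(theta t) X_t) = sigma exp(theta t) dB_t. Integrating from 0 to t gives X_t = x_0 * exp(-theta t) + sigma * int_0^t exp(-theta (t-s)) dB_s for any initial x_0. The Itô integral has variance (by the Itô isometry) sigma^2 * int_0^t exp(-2 theta (t - s)) ds = sigma^2 * (1 - exp(-2 theta t)) / (2 theta), independent of x_0.
With theta = 5/3, sigma = 1/5:
  Var(X_t) = (1/5)^2 * (1 - exp(-2*5/3 t)) / (2 * 5/3) = 3/250 - 3*exp(-10*t/3)/250.
As t -> infinity, exp(-2*5/3 t) -> 0, so the stationary variance is sigma^2 / (2 theta) = 3/250.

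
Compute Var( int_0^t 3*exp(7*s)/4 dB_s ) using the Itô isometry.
Var = 9*exp(14*t)/224 - 9/224

The Itô integral of a deterministic integrand f(s) has mean 0 because each increment f(s) * (B_{s+ds} - B_s) has mean 0. By the Itô isometry:
  Var( int_0^t f(s) dB_s ) = E[ (int_0^t f(s) dB_s)^2 ] = int_0^t f(s)^2 ds.
Here f(s) = 3*exp(7*s)/4, so f(s)^2 = 9*exp(14*s)/16. Integrate:
  int_0^t (9*exp(14*s)/16) ds = 9*exp(14*t)/224 - 9/224.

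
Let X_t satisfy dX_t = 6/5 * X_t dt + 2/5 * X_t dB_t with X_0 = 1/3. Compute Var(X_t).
Var(X_t) = (exp(4*t/25) - 1)*exp(12*t/5)/9

For GBM dX = mu X dt + sigma X dB with X_0 = x_0, apply Itô to Y = log X: dY = (mu - sigma^2/2) dt + sigma dB, so Y_t = log(x_0) + (mu - sigma^2/2) t + sigma B_t and hence X_t = x_0 * exp((mu - sigma^2/2) t + sigma B_t).
With mu = 6/5, sigma = 2/5, x_0 = 1/3, this gives:
  X_t = 1/3 * exp((28/25) * t + (2/5) * B_t).
Since sigma*B_t ~ Normal(0, sigma^2 t), E[exp(sigma*B_t)] = exp(sigma^2 t / 2); so E[X_t] = x_0 * exp((mu - sigma^2/2) t) * exp(sigma^2 t / 2) = x_0 * exp(mu t) = exp(6*t/5)/3.
Var(X_t) = E[X_t^2] - (E[X_t])^2 = x_0^2 * exp(2 mu t) * (exp(sigma^2 t) - 1) = (exp(4*t/25) - 1)*exp(12*t/5)/9.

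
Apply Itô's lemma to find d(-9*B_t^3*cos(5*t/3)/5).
d(-9*B_t^3*cos(5*t/3)/5) = (3*B_t*(B_t^2*sin(5*t/3) - 9*cos(5*t/3)/5)) dt + (-27*B_t^2*cos(5*t/3)/5) dB_t

Itô's formula for f(t, x): d f(t, B_t) = (f_t + (1/2) f_xx) dt + f_x dB_t. Compute partials of f(t, x) = -9*x^3*cos(5*t/3)/5:
  f_t(t,x)  = 3*x^3*sin(5*t/3)
  f_x(t,x)  = -27*x^2*cos(5*t/3)/5
  f_xx(t,x) = -54*x*cos(5*t/3)/5
Assemble drift = f_t + (1/2) f_xx = 3*x*(x^2*sin(5*t/3) - 9*cos(5*t/3)/5) and diffusion = f_x = -27*x^2*cos(5*t/3)/5. Substituting x = B_t:
  d(-9*B_t^3*cos(5*t/3)/5) = (3*B_t*(B_t^2*sin(5*t/3) - 9*cos(5*t/3)/5)) dt + (-27*B_t^2*cos(5*t/3)/5) dB_t.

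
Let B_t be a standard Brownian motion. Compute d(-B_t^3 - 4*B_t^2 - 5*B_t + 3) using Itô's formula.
d(-B_t^3 - 4*B_t^2 - 5*B_t + 3) = (-3*B_t - 4) dt + (-3*B_t^2 - 8*B_t - 5) dB_t

Itô's formula for f(B_t) gives d f(B_t) = f'(B_t) dB_t + (1/2) f''(B_t) dt. Compute derivatives of f(x) = -x^3 - 4*x^2 - 5*x + 3:
  f'(x)  = -3*x^2 - 8*x - 5
  f''(x) = -6*x - 8
Substitute x = B_t and multiply the f'' term by 1/2:
  drift     = (1/2) * (-6*x - 8) evaluated at B_t = -3*B_t - 4
  diffusion = (-3*x^2 - 8*x - 5) evaluated at B_t = -3*B_t^2 - 8*B_t - 5
Therefore d(-B_t^3 - 4*B_t^2 - 5*B_t + 3) = (-3*B_t - 4) dt + (-3*B_t^2 - 8*B_t - 5) dB_t.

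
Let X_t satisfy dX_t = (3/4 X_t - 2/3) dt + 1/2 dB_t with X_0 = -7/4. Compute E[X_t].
E[X_t] = 8/9 - 95*exp(3*t/4)/36

Taking expectations and using E[dB_t] = 0, the mean m(t) = E[X_t] satisfies the ODE m'(t) = a m(t) + b with m(0) = x_0. With a = 3/4, b = -2/3, x_0 = -7/4, the solution is
  m(t) = x_0 * exp(a t) + (b/a) * (exp(a t) - 1)
       = (-7/4) * exp((3/4) t) + ((-2/3)/(3/4)) * (exp((3/4) t) - 1)
       = 8/9 - 95*exp(3*t/4)/36.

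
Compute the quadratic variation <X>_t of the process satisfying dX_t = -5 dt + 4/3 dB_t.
<X>_t = 16*t/9

For an Itô process dX_t = a(t) dt + b(t) dB_t, the quadratic variation is <X>_t = int_0^t b(s)^2 ds (the drift term does not contribute). Here b(s) = 4/3, so
  b(s)^2 = 16/9.
Integrating from 0 to t:
  <X>_t = int_0^t (16/9) ds = 16*t/9.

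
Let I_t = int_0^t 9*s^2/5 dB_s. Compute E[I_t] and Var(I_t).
E[I_t] = 0; Var(I_t) = 81*t^5/125

The Itô integral of a deterministic integrand f(s) has mean 0 because each increment f(s) * (B_{s+ds} - B_s) has mean 0. By the Itô isometry:
  Var( int_0^t f(s) dB_s ) = E[ (int_0^t f(s) dB_s)^2 ] = int_0^t f(s)^2 ds.
Here f(s) = 9*s^2/5, so f(s)^2 = 81*s^4/25. Integrate:
  int_0^t (81*s^4/25) ds = 81*t^5/125.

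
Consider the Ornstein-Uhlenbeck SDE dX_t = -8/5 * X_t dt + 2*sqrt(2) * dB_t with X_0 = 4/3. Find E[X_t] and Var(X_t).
E[X_t] = 4*exp(-8*t/5)/3; Var(X_t) = 5/2 - 5*exp(-16*t/5)/2

The OU SDE dX = -theta X dt + sigma dB admits the integrating factor exp(theta t): d(exp(theta t) X_t) = sigma exp(theta t) dB_t. Integrating from 0 to t:
  X_t = x_0 * exp(-theta t) + sigma * int_0^t exp(-theta (t-s)) dB_s.
The Itô integral has mean 0 and (by the Itô isometry) variance sigma^2 * int_0^t exp(-2 theta (t - s)) ds = sigma^2 * (1 - exp(-2 theta t)) / (2 theta).
With theta = 8/5, sigma = 2*sqrt(2), x_0 = 4/3:
  E[X_t] = 4/3 * exp(-8/5 t) = 4*exp(-8*t/5)/3
  Var(X_t) = (2*sqrt(2))^2 * (1 - exp(-2*8/5 t)) / (2 * 8/5) = 5/2 - 5*exp(-16*t/5)/2.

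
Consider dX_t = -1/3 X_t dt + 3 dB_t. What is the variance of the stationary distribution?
lim Var(X_t) = 27/2

The OU SDE dX = -theta X dt + sigma dB admits the integrating factor exp(theta t): d(exp(theta t) X_t) = sigma exp(theta t) dB_t. Integrating from 0 to t gives X_t = x_0 * exp(-theta t) + sigma * int_0^t exp(-theta (t-s)) dB_s for any initial x_0. The Itô integral has variance (by the Itô isometry) sigma^2 * int_0^t exp(-2 theta (t - s)) ds = sigma^2 * (1 - exp(-2 theta t)) / (2 theta), independent of x_0.
With theta = 1/3, sigma = 3:
  Var(X_t) = (3)^2 * (1 - exp(-2*1/3 t)) / (2 * 1/3) = 27/2 - 27*exp(-2*t/3)/2.
As t -> infinity, exp(-2*1/3 t) -> 0, so the stationary variance is sigma^2 / (2 theta) = 27/2.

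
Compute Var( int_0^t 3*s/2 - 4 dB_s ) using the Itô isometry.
Var = t*(3*t^2 - 24*t + 64)/4

The Itô integral of a deterministic integrand f(s) has mean 0 because each increment f(s) * (B_{s+ds} - B_s) has mean 0. By the Itô isometry:
  Var( int_0^t f(s) dB_s ) = E[ (int_0^t f(s) dB_s)^2 ] = int_0^t f(s)^2 ds.
Here f(s) = 3*s/2 - 4, so f(s)^2 = (3*s - 8)^2/4. Integrate:
  int_0^t ((3*s - 8)^2/4) ds = t*(3*t^2 - 24*t + 64)/4.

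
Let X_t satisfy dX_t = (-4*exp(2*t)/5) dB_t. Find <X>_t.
<X>_t = 4*exp(4*t)/25 - 4/25

For an Itô process dX_t = a(t) dt + b(t) dB_t, the quadratic variation is <X>_t = int_0^t b(s)^2 ds (the drift term does not contribute). Here b(s) = -4*exp(2*s)/5, so
  b(s)^2 = 16*exp(4*s)/25.
Integrating from 0 to t:
  <X>_t = int_0^t (16*exp(4*s)/25) ds = 4*exp(4*t)/25 - 4/25.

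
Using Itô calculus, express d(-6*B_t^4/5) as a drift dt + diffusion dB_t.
d(-6*B_t^4/5) = (-36*B_t^2/5) dt + (-24*B_t^3/5) dB_t

Itô's formula for f(B_t) gives d f(B_t) = f'(B_t) dB_t + (1/2) f''(B_t) dt. Compute derivatives of f(x) = -6*x^4/5:
  f'(x)  = -24*x^3/5
  f''(x) = -72*x^2/5
Substitute x = B_t and multiply the f'' term by 1/2:
  drift     = (1/2) * (-72*x^2/5) evaluated at B_t = -36*B_t^2/5
  diffusion = (-24*x^3/5) evaluated at B_t = -24*B_t^3/5
Therefore d(-6*B_t^4/5) = (-36*B_t^2/5) dt + (-24*B_t^3/5) dB_t.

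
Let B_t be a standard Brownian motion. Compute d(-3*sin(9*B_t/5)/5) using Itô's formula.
d(-3*sin(9*B_t/5)/5) = (243*sin(9*B_t/5)/250) dt + (-27*cos(9*B_t/5)/25) dB_t

Itô's formula for f(B_t) gives d f(B_t) = f'(B_t) dB_t + (1/2) f''(B_t) dt. Compute derivatives of f(x) = -3*sin(9*x/5)/5:
  f'(x)  = -27*cos(9*x/5)/25
  f''(x) = 243*sin(9*x/5)/125
Substitute x = B_t and multiply the f'' term by 1/2:
  drift     = (1/2) * (243*sin(9*x/5)/125) evaluated at B_t = 243*sin(9*B_t/5)/250
  diffusion = (-27*cos(9*x/5)/25) evaluated at B_t = -27*cos(9*B_t/5)/25
Therefore d(-3*sin(9*B_t/5)/5) = (243*sin(9*B_t/5)/250) dt + (-27*cos(9*B_t/5)/25) dB_t.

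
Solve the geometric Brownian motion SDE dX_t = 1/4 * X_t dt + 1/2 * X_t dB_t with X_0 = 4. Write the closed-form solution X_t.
X_t = 4 * exp((1/8) * t + (1/2) * B_t)

For GBM dX = mu X dt + sigma X dB with X_0 = x_0, apply Itô to Y = log X: dY = (mu - sigma^2/2) dt + sigma dB, so Y_t = log(x_0) + (mu - sigma^2/2) t + sigma B_t and hence X_t = x_0 * exp((mu - sigma^2/2) t + sigma B_t).
With mu = 1/4, sigma = 1/2, x_0 = 4, this gives:
  X_t = 4 * exp((1/8) * t + (1/2) * B_t).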